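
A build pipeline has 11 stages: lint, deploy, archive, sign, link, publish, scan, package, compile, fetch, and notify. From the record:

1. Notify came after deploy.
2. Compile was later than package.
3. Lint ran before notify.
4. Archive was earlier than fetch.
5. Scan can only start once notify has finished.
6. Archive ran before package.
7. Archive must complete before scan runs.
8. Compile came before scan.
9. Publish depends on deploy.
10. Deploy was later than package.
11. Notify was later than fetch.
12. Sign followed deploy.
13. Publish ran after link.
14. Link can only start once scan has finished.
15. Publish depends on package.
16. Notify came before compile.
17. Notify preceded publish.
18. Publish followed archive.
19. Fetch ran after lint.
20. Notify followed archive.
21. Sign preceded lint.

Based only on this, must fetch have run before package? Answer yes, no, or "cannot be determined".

Tracing the constraints gives package → deploy → sign → lint → fetch, so package must come before fetch.
That means fetch cannot be before package.

no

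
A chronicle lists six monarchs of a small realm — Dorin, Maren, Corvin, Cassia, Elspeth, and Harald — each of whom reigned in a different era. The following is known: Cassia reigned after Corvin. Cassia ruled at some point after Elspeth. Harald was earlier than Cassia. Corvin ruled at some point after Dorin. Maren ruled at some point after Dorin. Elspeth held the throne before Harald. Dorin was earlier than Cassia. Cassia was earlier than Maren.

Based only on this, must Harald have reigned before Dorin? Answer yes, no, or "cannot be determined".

No chain of stated constraints runs from Harald to Dorin, and none runs from Dorin to Harald either.
So the relative order of Harald and Dorin is not fixed by the given facts.

cannot be determined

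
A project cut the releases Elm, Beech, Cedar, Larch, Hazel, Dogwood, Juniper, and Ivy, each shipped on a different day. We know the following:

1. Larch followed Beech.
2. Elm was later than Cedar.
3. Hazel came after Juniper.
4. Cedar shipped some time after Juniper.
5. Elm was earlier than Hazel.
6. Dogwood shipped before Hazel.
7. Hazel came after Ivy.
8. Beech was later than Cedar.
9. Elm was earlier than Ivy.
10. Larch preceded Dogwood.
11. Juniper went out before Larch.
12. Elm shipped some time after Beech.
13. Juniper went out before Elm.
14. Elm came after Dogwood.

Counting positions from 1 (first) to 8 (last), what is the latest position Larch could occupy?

4

Larch must come before Dogwood, Elm, Hazel, and Ivy — 4 releases forced after it.
Everything else can be placed before Larch in some valid order, so Larch can sit as late as position 8 − 4 = 4.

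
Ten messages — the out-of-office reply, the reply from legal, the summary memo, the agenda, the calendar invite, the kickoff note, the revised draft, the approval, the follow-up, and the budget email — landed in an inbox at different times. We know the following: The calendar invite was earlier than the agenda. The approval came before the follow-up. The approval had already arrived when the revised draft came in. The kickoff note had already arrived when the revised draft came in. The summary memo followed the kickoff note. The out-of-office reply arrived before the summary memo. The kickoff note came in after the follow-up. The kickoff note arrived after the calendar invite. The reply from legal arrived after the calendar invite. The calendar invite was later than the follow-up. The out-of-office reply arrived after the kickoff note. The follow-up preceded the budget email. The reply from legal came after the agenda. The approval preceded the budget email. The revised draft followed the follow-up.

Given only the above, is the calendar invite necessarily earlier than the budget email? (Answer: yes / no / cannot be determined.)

cannot be determined

No chain of stated constraints runs from the calendar invite to the budget email, and none runs from the budget email to the calendar invite either.
So the relative order of the calendar invite and the budget email is not fixed by the given facts.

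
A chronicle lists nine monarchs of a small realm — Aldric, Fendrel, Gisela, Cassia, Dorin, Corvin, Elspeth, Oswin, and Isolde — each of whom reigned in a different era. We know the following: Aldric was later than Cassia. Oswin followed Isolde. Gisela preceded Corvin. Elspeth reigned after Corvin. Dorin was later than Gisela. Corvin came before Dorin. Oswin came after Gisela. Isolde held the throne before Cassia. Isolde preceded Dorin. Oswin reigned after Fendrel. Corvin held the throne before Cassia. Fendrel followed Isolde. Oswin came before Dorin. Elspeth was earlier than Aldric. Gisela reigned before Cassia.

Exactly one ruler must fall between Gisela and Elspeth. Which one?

Tracing the constraints gives Gisela → Corvin → Elspeth, so Corvin sits after Gisela and before Elspeth.
No other ruler is forced both after Gisela and before Elspeth.

Corvin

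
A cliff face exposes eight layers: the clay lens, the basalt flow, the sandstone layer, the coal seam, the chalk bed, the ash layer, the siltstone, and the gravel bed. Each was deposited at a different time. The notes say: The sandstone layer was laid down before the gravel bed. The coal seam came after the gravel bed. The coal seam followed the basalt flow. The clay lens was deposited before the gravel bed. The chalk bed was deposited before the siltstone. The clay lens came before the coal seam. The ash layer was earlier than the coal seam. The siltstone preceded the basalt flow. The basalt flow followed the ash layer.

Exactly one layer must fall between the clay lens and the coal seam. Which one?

Tracing the constraints gives the clay lens → the gravel bed → the coal seam, so the gravel bed sits after the clay lens and before the coal seam.
No other layer is forced both after the clay lens and before the coal seam.

the gravel bed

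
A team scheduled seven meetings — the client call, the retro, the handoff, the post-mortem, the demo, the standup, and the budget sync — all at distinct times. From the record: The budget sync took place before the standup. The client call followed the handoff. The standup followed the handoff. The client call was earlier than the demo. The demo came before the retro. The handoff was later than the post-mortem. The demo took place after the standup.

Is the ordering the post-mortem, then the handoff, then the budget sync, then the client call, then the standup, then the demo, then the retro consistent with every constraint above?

Check each stated constraint against the proposed order — e.g. the handoff is ahead of the client call; the handoff is ahead of the standup. Every pair is in the required order; nothing is violated.

yes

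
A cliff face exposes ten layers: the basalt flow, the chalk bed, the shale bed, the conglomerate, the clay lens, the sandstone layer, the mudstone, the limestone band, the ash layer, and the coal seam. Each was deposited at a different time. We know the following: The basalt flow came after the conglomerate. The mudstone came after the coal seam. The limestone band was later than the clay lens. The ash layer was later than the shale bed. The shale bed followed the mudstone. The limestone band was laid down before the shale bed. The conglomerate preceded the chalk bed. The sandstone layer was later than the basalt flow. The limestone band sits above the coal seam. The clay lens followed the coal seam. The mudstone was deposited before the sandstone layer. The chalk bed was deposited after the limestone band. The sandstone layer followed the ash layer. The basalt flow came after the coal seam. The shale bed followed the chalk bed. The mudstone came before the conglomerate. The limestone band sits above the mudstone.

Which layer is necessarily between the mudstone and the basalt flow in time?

the conglomerate

Tracing the constraints gives the mudstone → the conglomerate → the basalt flow, so the conglomerate sits after the mudstone and before the basalt flow.
No other layer is forced both after the mudstone and before the basalt flow.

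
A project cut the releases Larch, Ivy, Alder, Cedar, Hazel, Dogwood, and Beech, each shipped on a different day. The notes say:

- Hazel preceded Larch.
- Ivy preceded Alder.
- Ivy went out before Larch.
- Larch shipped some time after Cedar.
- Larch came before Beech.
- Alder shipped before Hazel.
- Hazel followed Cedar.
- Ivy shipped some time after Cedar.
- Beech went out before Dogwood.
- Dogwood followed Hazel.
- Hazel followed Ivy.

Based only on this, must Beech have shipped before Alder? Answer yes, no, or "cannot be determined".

no

Tracing the constraints gives Alder → Hazel → Larch → Beech, so Alder must come before Beech.
That means Beech cannot be before Alder.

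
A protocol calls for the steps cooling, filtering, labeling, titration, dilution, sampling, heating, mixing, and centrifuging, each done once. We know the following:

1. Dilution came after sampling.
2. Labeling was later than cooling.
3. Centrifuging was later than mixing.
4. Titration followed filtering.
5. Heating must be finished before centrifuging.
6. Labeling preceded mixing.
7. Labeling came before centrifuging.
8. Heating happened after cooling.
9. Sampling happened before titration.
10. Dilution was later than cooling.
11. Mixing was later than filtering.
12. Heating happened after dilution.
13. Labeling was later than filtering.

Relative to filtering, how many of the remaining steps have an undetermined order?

4

Forced after filtering: centrifuging, labeling, mixing, and titration.
That leaves cooling, dilution, heating, and sampling with no forced order relative to filtering — 4.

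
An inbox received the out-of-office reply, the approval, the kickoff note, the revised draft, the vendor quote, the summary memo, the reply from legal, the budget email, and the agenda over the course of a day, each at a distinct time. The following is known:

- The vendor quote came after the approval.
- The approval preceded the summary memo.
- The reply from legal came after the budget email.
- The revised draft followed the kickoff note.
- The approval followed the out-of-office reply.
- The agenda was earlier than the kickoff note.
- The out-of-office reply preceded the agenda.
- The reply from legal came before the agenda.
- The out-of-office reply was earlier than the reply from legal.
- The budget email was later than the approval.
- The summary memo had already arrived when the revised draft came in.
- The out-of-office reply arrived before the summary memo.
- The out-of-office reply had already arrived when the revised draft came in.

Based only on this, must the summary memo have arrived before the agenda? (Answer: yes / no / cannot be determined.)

cannot be determined

No chain of stated constraints runs from the summary memo to the agenda, and none runs from the agenda to the summary memo either.
So the relative order of the summary memo and the agenda is not fixed by the given facts.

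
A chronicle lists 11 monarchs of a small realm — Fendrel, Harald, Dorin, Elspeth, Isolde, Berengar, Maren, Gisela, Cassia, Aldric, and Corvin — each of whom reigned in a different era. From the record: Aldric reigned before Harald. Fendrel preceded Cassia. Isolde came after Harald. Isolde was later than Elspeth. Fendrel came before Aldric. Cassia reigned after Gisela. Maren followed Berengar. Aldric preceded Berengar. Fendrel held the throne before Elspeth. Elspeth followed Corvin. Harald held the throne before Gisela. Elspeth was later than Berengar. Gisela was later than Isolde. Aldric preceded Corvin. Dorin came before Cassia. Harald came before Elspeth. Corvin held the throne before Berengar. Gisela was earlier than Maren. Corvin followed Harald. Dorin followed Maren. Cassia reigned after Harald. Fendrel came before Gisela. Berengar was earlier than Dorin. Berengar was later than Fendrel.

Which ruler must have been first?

Fendrel

Fendrel has a chain of constraints placing them before every other ruler, so Fendrel must be first.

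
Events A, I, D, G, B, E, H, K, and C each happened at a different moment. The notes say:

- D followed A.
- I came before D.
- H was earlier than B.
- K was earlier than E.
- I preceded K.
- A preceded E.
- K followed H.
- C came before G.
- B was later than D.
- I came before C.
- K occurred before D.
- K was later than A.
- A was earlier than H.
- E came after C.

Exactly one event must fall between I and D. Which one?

Tracing the constraints gives I → K → D, so K sits after I and before D.
No other event is forced both after I and before D.

K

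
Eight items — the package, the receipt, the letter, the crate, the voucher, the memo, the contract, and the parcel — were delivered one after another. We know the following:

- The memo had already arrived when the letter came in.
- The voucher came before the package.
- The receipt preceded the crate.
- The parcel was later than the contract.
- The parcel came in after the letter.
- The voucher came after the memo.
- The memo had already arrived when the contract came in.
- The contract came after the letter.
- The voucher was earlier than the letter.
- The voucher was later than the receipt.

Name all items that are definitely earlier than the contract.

the letter, the memo, the receipt, the voucher

Directly stated before the contract: the letter and the memo.
The receipt reaches the contract via the receipt → the voucher → the letter → the contract.
The voucher reaches the contract via the voucher → the letter → the contract.
No chain forces the package (or any of the others) ahead of the contract.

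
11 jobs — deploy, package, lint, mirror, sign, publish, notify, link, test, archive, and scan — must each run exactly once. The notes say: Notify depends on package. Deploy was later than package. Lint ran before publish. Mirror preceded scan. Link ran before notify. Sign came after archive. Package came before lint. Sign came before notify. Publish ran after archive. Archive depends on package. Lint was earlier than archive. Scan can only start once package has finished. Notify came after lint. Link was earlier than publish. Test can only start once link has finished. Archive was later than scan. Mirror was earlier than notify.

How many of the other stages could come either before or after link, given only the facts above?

Forced after link: notify, publish, and test.
That leaves archive, deploy, lint, mirror, package, scan, and sign with no forced order relative to link — 7.

7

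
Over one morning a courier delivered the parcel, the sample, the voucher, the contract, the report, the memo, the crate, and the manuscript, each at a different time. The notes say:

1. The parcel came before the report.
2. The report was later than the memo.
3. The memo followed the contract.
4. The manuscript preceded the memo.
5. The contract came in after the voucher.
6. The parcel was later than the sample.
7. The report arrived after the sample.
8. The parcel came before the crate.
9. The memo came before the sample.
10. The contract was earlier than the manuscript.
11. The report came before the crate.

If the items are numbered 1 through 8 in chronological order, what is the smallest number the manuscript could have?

The contract and the voucher must both come before the manuscript — 2 forced predecessors.
Nothing else is forced ahead of the manuscript, so its earliest slot is position 2 + 1 = 3.

3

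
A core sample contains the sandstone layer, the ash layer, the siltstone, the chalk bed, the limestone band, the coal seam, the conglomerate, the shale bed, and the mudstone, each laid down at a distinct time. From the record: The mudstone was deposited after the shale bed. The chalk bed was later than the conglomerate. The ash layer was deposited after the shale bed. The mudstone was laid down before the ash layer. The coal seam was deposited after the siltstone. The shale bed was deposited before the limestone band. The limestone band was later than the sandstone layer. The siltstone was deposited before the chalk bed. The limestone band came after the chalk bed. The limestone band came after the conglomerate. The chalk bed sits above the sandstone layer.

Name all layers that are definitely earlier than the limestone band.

the chalk bed, the conglomerate, the sandstone layer, the shale bed, the siltstone

Directly stated before the limestone band: the chalk bed, the conglomerate, the sandstone layer, and the shale bed.
The siltstone reaches the limestone band via the siltstone → the chalk bed → the limestone band.
No chain forces the ash layer (or any of the others) ahead of the limestone band.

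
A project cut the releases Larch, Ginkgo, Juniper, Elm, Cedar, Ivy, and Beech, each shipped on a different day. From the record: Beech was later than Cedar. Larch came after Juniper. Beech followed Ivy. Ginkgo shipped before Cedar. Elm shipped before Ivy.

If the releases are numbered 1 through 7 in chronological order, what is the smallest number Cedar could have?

2

Ginkgo must come before Cedar — 1 forced predecessor.
Nothing else is forced ahead of Cedar, so its earliest slot is position 1 + 1 = 2.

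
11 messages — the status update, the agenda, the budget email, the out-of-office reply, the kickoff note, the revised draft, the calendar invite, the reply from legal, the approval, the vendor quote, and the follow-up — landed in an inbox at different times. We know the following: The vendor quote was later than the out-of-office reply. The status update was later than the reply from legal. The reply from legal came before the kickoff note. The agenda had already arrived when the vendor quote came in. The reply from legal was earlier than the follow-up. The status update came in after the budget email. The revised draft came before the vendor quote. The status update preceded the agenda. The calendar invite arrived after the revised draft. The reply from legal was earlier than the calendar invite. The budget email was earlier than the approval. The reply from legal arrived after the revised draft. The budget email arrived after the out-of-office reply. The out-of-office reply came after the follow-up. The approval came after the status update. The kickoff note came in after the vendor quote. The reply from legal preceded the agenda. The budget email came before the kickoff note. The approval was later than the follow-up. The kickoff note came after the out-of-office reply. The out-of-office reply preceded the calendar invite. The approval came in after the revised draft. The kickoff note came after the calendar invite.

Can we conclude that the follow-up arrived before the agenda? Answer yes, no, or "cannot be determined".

Chain the constraints: the follow-up → the out-of-office reply → the budget email → the status update → the agenda. Each link is directly stated, so the follow-up comes before the agenda.

yes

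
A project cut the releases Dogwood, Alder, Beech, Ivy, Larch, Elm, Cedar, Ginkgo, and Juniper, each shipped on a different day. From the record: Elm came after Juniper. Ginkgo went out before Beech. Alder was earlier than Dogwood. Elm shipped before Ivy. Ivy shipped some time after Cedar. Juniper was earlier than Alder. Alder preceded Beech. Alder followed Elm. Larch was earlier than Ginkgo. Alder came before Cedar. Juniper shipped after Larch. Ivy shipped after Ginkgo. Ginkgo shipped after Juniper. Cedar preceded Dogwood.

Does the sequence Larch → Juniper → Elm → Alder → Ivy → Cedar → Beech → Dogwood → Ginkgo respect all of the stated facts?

no

The constraints require Ginkgo before Ivy, but in the proposed sequence Ivy appears ahead of Ginkgo. That one violation is enough.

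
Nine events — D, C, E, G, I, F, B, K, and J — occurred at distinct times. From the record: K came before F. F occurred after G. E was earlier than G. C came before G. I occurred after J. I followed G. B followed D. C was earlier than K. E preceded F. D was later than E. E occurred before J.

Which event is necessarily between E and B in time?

D

Tracing the constraints gives E → D → B, so D sits after E and before B.
No other event is forced both after E and before B.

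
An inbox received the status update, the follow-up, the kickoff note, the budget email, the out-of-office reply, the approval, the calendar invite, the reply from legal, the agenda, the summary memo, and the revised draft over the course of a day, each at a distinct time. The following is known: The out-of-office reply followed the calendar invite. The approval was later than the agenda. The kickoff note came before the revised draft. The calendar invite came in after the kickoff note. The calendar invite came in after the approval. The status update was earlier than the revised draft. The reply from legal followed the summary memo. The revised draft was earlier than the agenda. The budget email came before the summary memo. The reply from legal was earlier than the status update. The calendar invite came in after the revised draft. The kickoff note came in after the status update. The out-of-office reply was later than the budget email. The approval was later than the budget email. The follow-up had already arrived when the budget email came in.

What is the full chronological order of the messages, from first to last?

the follow-up, the budget email, the summary memo, the reply from legal, the status update, the kickoff note, the revised draft, the agenda, the approval, the calendar invite, the out-of-office reply

The constraints fix every adjacent pair, so only one ordering works:
the follow-up → the budget email → the summary memo → the reply from legal → the status update → the kickoff note → the revised draft → the agenda → the approval → the calendar invite → the out-of-office reply.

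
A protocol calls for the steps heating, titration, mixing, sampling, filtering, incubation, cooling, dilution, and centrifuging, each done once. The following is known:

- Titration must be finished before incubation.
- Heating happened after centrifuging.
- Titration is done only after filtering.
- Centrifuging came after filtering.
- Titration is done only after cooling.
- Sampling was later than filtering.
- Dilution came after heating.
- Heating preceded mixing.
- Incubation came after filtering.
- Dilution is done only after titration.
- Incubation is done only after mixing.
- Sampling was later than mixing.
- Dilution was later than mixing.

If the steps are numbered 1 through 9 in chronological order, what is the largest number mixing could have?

Mixing must come before dilution, incubation, and sampling — 3 steps forced after it.
Everything else can be placed before mixing in some valid order, so mixing can sit as late as position 9 − 3 = 6.

6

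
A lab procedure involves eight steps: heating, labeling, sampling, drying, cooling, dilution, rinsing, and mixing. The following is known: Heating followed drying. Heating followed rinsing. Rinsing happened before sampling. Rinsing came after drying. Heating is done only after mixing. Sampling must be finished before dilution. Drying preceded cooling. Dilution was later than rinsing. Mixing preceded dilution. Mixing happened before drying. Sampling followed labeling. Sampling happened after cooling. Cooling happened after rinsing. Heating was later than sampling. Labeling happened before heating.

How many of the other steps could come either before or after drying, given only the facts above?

Forced before drying: mixing; forced after drying: cooling, dilution, heating, rinsing, and sampling.
That leaves labeling with no forced order relative to drying — 1.

1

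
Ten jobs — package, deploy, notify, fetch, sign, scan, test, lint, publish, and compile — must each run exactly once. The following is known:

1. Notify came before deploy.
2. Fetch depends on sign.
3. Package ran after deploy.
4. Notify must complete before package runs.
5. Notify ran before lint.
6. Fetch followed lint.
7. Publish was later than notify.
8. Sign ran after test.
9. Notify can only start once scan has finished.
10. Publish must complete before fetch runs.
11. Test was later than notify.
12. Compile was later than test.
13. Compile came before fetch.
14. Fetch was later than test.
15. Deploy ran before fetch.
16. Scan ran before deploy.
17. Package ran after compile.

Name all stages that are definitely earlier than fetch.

Directly stated before fetch: compile, deploy, lint, publish, sign, and test.
Notify reaches fetch via notify → test → fetch.
Scan reaches fetch via scan → deploy → fetch.

compile, deploy, lint, notify, publish, scan, sign, test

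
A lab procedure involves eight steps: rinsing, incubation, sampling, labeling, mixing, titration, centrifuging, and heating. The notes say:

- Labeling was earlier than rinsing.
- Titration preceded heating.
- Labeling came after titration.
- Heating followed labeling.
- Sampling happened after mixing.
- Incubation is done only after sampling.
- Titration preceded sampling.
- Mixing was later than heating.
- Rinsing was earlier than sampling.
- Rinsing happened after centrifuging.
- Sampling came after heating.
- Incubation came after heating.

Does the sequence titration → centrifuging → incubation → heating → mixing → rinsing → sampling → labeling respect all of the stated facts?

no

The constraints require labeling before rinsing, but in the proposed sequence rinsing appears ahead of labeling. That one violation is enough.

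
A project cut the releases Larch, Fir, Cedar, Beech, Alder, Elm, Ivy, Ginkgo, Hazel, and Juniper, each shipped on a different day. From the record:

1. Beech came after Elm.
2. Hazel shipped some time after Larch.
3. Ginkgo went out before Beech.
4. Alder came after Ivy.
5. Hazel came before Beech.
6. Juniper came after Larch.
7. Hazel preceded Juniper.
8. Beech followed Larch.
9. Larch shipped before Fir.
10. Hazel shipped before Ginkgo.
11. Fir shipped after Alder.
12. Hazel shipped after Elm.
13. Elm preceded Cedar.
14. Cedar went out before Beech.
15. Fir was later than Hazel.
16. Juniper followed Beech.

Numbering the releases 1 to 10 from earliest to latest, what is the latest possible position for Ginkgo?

Ginkgo must come before Beech and Juniper — 2 releases forced after it.
Everything else can be placed before Ginkgo in some valid order, so Ginkgo can sit as late as position 10 − 2 = 8.

8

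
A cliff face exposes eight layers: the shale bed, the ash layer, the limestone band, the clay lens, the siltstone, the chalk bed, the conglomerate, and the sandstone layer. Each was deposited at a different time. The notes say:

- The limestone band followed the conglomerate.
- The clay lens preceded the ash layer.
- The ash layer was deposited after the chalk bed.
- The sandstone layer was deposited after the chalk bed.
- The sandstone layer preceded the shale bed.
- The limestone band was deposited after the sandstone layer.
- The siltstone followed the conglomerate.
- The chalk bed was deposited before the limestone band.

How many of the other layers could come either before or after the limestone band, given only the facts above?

4

Forced before the limestone band: the chalk bed, the conglomerate, and the sandstone layer.
That leaves the ash layer, the clay lens, the shale bed, and the siltstone with no forced order relative to the limestone band — 4.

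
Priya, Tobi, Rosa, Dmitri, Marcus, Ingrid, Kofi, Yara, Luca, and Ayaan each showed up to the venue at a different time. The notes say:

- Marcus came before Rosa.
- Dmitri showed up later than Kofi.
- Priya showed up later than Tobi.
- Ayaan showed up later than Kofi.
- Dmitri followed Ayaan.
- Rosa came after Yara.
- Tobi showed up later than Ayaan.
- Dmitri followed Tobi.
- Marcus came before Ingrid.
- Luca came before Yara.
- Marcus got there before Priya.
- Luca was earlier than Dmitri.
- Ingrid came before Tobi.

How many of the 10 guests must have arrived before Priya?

Directly stated before Priya: Marcus and Tobi.
Ayaan reaches Priya via Ayaan → Tobi → Priya.
Ingrid reaches Priya via Ingrid → Tobi → Priya.
Kofi reaches Priya via Kofi → Ayaan → Tobi → Priya.
That's Ayaan, Ingrid, Kofi, Marcus, and Tobi — 5 in all.

5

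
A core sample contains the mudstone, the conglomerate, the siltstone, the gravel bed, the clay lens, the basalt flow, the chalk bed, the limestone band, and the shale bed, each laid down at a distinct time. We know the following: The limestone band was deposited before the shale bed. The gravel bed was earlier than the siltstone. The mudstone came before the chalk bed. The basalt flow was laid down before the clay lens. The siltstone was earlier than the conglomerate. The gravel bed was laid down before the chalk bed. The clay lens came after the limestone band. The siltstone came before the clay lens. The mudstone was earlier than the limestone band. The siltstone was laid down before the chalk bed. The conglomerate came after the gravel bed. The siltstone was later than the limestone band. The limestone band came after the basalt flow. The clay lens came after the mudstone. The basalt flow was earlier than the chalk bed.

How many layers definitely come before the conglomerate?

Directly stated before the conglomerate: the gravel bed and the siltstone.
The basalt flow reaches the conglomerate via the basalt flow → the limestone band → the siltstone → the conglomerate.
The limestone band reaches the conglomerate via the limestone band → the siltstone → the conglomerate.
The mudstone reaches the conglomerate via the mudstone → the limestone band → the siltstone → the conglomerate.
That's the basalt flow, the gravel bed, the limestone band, the mudstone, and the siltstone — 5 in all.

5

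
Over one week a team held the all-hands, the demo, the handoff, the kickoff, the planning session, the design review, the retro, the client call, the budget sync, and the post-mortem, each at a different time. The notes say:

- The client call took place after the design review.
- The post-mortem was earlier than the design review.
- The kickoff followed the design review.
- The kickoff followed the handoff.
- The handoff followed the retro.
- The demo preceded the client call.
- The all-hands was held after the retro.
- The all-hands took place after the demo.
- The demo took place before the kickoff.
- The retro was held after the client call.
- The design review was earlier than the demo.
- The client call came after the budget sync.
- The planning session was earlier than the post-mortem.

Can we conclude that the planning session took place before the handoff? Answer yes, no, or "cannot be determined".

yes

Chain the constraints: the planning session → the post-mortem → the design review → the client call → the retro → the handoff. Each link is directly stated, so the planning session comes before the handoff.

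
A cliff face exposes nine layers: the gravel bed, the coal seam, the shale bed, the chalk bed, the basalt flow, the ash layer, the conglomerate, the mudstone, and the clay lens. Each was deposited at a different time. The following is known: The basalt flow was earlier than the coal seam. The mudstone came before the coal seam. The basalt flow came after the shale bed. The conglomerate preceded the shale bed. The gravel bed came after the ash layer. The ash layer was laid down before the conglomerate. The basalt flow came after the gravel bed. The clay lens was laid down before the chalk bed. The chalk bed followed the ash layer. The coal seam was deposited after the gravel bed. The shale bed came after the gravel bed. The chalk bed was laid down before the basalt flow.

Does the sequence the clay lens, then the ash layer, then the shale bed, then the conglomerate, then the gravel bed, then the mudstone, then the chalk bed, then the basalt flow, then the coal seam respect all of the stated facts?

no

The constraints require the conglomerate before the shale bed, but in the proposed sequence the shale bed appears ahead of the conglomerate. That one violation is enough.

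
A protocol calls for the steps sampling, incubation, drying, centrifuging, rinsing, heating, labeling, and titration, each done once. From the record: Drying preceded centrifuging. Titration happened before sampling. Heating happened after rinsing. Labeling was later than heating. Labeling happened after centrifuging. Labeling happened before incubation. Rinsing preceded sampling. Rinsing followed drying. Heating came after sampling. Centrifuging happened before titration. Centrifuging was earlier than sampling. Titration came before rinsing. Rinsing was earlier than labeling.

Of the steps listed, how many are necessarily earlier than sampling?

4

Directly stated before sampling: centrifuging, rinsing, and titration.
Drying reaches sampling via drying → centrifuging → sampling.
That's centrifuging, drying, rinsing, and titration — 4 in all.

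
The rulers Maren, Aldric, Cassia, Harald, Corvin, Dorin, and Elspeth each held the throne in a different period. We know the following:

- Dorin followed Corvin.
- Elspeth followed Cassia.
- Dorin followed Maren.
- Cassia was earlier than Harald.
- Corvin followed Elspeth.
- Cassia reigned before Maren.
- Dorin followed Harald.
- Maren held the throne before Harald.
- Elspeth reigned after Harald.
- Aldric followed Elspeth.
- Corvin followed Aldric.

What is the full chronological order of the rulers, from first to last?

The constraints fix every adjacent pair, so only one ordering works:
Cassia → Maren → Harald → Elspeth → Aldric → Corvin → Dorin.

Cassia, Maren, Harald, Elspeth, Aldric, Corvin, Dorin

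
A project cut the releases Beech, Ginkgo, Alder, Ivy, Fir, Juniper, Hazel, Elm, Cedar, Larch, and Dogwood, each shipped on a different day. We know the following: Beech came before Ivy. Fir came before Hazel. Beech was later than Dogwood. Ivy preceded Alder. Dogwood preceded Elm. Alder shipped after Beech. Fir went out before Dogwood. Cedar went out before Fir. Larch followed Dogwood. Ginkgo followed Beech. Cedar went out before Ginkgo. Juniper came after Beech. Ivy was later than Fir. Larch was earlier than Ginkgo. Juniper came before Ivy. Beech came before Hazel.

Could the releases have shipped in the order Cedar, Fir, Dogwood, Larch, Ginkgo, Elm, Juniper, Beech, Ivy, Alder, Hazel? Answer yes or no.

The constraints require Beech before Ginkgo, but in the proposed sequence Ginkgo appears ahead of Beech. That one violation is enough.

no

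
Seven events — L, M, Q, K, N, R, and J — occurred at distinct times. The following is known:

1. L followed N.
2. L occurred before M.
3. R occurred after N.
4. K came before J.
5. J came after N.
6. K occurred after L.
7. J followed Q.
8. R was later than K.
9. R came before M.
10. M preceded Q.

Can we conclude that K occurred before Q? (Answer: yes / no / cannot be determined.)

Chain the constraints: K → R → M → Q. Each link is directly stated, so K comes before Q.

yes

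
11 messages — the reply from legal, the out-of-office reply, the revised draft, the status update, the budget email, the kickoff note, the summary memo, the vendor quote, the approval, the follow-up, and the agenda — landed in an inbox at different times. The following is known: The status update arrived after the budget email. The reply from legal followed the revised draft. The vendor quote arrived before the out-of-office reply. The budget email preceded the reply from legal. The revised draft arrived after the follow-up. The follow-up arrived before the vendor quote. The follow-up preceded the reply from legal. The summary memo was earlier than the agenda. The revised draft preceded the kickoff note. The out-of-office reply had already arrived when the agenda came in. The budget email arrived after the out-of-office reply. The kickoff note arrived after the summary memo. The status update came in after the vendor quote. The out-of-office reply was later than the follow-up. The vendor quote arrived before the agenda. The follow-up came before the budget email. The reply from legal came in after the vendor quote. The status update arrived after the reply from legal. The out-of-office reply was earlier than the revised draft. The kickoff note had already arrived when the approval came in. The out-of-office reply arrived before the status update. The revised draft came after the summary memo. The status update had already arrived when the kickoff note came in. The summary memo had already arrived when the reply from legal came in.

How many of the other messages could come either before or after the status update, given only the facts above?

1

Forced before the status update: the budget email, the follow-up, the out-of-office reply, the reply from legal, the revised draft, the summary memo, and the vendor quote; forced after the status update: the approval and the kickoff note.
That leaves the agenda with no forced order relative to the status update — 1.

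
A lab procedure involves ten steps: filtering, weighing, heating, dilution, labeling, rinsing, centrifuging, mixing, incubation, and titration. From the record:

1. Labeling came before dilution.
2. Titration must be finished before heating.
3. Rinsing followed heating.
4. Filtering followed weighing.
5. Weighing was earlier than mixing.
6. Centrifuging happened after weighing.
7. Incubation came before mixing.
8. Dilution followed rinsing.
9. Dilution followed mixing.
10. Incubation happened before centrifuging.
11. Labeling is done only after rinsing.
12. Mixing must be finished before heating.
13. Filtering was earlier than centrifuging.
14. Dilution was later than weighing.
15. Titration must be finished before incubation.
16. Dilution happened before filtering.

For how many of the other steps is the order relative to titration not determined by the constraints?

Forced after titration: centrifuging, dilution, filtering, heating, incubation, labeling, mixing, and rinsing.
That leaves weighing with no forced order relative to titration — 1.

1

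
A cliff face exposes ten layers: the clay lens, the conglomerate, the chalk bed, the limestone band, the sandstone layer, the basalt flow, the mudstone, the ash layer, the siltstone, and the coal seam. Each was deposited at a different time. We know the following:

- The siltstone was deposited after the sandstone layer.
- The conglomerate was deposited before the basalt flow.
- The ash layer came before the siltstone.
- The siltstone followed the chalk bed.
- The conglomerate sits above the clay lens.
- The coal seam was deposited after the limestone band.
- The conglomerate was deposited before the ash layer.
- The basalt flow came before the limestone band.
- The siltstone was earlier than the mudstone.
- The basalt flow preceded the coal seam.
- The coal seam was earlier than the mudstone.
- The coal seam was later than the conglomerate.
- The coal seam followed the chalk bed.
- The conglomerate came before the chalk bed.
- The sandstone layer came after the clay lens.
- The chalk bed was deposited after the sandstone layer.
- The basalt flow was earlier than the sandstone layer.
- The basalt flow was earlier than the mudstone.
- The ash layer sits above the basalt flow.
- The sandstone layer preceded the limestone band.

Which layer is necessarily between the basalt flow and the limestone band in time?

the sandstone layer

Tracing the constraints gives the basalt flow → the sandstone layer → the limestone band, so the sandstone layer sits after the basalt flow and before the limestone band.
No other layer is forced both after the basalt flow and before the limestone band.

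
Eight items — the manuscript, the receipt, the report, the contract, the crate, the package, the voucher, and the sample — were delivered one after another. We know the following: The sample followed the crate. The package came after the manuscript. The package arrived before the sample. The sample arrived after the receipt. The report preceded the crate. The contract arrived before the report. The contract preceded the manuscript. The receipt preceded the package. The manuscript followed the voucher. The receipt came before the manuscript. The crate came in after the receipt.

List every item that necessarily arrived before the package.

Directly stated before the package: the manuscript and the receipt.
The contract reaches the package via the contract → the manuscript → the package.
The voucher reaches the package via the voucher → the manuscript → the package.
No chain forces the report (or any of the others) ahead of the package.

the contract, the manuscript, the receipt, the voucher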